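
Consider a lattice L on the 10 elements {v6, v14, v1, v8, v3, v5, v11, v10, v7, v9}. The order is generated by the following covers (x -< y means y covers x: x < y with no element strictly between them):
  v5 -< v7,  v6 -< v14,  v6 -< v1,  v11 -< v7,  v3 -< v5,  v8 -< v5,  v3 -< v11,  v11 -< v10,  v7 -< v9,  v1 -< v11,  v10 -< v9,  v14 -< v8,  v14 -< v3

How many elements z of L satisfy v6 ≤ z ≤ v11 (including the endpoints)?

The interval [v6, v11] = {v1, v11, v14, v3, v6}, which has 5 elements.

5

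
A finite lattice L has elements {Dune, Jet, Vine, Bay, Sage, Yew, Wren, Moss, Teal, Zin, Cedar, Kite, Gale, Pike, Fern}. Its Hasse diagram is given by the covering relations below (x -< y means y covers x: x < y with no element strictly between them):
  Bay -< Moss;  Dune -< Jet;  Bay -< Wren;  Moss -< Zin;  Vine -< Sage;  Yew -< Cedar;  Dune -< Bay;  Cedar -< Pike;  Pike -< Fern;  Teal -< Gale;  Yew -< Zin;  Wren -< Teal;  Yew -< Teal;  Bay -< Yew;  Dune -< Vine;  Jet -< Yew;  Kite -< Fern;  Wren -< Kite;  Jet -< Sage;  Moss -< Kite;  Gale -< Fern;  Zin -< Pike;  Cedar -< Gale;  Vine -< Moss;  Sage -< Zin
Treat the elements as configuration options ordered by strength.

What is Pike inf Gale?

Common lower bounds of {Pike, Gale}: Bay, Cedar, Dune, Jet, Yew.
The greatest among these is Cedar.

Cedar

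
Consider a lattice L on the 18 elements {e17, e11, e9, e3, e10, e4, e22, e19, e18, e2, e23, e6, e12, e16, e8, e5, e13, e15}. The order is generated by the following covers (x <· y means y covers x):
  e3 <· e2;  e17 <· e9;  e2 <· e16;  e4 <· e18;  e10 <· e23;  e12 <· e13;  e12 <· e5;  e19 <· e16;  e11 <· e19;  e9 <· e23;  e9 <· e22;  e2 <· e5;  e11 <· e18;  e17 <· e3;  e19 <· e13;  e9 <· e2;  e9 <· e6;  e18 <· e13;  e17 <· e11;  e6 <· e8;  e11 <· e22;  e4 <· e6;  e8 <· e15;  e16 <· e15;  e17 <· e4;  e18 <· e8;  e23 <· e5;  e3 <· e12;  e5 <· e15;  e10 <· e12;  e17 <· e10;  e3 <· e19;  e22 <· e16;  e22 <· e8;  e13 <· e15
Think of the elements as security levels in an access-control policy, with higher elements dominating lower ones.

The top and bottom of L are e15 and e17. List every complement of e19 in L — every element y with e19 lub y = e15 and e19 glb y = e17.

Need y with e19 ∨ y = e15 and e19 ∧ y = e17.
Checking each element gives: e23, e6.

e23, e6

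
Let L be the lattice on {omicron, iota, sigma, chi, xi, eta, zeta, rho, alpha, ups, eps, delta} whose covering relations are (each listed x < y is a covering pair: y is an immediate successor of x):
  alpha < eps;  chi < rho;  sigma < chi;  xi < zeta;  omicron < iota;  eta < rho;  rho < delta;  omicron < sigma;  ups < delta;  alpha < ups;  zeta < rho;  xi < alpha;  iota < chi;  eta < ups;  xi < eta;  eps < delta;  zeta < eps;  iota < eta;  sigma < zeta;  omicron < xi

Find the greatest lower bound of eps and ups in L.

Common lower bounds of {eps, ups}: alpha, omicron, xi.
The greatest among these is alpha.

alpha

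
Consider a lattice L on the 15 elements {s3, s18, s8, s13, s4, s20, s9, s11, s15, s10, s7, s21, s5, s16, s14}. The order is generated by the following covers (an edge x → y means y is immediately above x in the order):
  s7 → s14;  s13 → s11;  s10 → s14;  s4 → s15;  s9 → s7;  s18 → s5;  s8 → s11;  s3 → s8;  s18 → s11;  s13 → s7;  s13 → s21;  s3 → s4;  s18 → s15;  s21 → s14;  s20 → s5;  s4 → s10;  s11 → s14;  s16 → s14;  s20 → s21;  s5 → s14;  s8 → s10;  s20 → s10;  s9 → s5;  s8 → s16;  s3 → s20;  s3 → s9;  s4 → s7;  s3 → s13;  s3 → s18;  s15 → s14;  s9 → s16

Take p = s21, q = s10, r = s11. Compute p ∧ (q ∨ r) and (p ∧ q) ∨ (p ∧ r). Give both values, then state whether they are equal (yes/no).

s21; s21; yes

q ∨ r = s14, so p ∧ (q ∨ r) = s21 ∧ s14 = s21.
p ∧ q = s20 and p ∧ r = s13, so (p ∧ q) ∨ (p ∧ r) = s20 ∨ s13 = s21.
Equal: yes.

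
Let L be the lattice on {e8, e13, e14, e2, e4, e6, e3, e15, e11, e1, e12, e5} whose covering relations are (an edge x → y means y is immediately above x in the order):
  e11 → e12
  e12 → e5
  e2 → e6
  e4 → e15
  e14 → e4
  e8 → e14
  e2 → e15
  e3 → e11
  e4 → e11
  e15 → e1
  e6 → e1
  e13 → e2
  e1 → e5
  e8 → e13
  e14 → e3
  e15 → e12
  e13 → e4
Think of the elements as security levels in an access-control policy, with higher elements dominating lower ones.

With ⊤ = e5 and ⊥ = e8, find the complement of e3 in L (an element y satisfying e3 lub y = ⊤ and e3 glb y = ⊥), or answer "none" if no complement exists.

e6

Need y with e3 ∨ y = e5 and e3 ∧ y = e8.
Checking each element gives: e6.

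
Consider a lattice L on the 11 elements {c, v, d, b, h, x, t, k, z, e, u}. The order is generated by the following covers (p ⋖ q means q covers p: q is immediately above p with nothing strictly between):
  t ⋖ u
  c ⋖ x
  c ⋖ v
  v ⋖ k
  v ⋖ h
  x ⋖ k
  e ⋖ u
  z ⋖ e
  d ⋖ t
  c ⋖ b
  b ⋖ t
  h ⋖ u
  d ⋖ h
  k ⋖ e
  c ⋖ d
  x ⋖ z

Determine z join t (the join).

u

Common upper bounds of {z, t}: u.
The least among these is u.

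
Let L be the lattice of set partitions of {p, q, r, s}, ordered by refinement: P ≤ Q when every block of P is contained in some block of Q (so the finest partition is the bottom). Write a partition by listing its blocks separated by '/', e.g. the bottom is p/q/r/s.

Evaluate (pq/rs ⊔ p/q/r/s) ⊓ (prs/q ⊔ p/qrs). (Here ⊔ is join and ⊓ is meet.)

pq/rs ∨ p/q/r/s = pq/rs
prs/q ∨ p/qrs = pqrs
pq/rs ∧ pqrs = pq/rs

pq/rs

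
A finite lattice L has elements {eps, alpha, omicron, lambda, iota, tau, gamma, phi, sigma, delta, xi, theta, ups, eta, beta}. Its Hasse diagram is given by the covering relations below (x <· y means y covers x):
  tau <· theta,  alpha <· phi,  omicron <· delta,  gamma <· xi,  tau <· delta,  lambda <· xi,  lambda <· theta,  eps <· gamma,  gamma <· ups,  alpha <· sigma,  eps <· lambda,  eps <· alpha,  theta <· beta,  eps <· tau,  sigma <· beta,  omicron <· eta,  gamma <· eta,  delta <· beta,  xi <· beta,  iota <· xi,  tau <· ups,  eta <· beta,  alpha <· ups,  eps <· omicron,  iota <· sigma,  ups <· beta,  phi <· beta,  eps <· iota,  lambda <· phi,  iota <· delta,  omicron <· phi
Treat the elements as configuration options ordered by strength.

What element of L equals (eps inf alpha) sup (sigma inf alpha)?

alpha

eps ∧ alpha = eps
sigma ∧ alpha = alpha
eps ∨ alpha = alpha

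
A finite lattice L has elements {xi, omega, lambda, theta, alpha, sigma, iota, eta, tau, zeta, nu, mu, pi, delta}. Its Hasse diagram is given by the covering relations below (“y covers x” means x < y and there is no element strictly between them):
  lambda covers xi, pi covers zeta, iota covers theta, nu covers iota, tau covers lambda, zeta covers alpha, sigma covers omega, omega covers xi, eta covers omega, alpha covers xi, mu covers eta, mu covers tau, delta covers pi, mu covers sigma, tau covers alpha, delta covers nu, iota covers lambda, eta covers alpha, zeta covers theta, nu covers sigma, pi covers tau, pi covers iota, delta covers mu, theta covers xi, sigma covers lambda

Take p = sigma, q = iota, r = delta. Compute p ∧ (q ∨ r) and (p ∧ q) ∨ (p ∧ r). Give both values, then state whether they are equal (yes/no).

sigma; sigma; yes

q ∨ r = delta, so p ∧ (q ∨ r) = sigma ∧ delta = sigma.
p ∧ q = lambda and p ∧ r = sigma, so (p ∧ q) ∨ (p ∧ r) = lambda ∨ sigma = sigma.
Equal: yes.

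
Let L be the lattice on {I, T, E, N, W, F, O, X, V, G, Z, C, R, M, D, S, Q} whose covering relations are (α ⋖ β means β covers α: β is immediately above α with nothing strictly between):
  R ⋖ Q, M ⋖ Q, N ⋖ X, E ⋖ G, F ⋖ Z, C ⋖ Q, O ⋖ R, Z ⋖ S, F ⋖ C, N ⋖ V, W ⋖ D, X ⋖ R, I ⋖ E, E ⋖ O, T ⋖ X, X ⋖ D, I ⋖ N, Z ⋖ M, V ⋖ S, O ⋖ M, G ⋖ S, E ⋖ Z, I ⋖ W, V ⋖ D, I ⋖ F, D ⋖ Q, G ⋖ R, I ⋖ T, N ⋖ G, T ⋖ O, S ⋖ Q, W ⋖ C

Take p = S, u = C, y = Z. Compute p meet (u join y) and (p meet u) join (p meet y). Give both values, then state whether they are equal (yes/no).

u join y = Q, so p meet (u join y) = S meet Q = S.
p meet u = F and p meet y = Z, so (p meet u) join (p meet y) = F join Z = Z.
Equal: no.

S; Z; no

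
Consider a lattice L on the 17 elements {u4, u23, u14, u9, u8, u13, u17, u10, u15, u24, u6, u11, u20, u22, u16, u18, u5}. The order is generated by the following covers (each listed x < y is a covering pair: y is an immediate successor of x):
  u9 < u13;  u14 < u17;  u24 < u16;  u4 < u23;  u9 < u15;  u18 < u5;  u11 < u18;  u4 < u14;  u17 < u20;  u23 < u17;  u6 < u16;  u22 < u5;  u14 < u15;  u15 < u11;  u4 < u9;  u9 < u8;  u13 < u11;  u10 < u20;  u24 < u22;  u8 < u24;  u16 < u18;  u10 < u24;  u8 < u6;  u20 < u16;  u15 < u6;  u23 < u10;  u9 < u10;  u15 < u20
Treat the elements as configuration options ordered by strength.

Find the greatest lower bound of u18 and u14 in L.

u14

Common lower bounds of {u18, u14}: u14, u4.
The greatest among these is u14.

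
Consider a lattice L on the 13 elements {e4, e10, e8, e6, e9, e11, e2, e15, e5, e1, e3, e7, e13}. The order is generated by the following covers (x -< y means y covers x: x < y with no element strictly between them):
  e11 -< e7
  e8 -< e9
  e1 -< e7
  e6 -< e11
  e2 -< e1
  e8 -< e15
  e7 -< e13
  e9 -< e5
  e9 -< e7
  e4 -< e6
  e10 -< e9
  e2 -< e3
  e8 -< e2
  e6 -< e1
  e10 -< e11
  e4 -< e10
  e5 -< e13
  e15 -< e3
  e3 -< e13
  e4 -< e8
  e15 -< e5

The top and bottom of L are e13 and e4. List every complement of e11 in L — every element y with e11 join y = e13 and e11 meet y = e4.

Need y with e11 ∨ y = e13 and e11 ∧ y = e4.
Checking each element gives: e15, e3.

e15, e3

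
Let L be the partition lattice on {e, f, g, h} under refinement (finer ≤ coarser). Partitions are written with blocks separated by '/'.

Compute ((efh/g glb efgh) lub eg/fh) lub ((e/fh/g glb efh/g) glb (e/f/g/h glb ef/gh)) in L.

efgh

efh/g ∧ efgh = efh/g
efh/g ∨ eg/fh = efgh
e/fh/g ∧ efh/g = e/fh/g
e/f/g/h ∧ ef/gh = e/f/g/h
e/fh/g ∧ e/f/g/h = e/f/g/h
efgh ∨ e/f/g/h = efgh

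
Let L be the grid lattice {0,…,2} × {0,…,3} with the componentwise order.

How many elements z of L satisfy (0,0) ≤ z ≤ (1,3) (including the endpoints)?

8

The interval [(0,0), (1,3)] = {(0,0), (0,1), (0,2), (0,3), (1,0), (1,1), (1,2), (1,3)}, which has 8 elements.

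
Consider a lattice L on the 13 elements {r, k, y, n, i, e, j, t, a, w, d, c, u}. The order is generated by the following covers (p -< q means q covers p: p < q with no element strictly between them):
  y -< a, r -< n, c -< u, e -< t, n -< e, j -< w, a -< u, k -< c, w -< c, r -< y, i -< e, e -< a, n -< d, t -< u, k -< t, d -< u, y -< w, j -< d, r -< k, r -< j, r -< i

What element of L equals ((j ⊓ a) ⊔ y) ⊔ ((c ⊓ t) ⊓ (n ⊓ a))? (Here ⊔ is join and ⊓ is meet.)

y

j ∧ a = r
r ∨ y = y
c ∧ t = k
n ∧ a = n
k ∧ n = r
y ∨ r = y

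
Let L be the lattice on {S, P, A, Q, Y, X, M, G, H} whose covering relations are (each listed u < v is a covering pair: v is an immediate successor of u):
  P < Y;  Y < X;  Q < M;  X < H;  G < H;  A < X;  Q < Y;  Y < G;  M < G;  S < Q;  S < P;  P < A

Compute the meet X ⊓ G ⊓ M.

Common lower bounds of {X, G, M}: Q, S.
The greatest among these is Q.

Q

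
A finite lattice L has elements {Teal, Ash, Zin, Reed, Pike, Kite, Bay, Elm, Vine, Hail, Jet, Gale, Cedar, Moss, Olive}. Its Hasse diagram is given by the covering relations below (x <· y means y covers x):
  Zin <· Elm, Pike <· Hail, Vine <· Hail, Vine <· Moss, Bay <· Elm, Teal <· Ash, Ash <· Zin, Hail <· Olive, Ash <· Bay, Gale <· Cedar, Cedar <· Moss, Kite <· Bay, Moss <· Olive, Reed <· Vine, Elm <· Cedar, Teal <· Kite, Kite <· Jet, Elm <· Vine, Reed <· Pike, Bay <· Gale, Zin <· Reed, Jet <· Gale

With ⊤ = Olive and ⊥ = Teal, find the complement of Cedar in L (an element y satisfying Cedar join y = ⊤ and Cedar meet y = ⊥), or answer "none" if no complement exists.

none

For every candidate y, either Cedar ∨ y ≠ Olive or Cedar ∧ y ≠ Teal; no complement exists.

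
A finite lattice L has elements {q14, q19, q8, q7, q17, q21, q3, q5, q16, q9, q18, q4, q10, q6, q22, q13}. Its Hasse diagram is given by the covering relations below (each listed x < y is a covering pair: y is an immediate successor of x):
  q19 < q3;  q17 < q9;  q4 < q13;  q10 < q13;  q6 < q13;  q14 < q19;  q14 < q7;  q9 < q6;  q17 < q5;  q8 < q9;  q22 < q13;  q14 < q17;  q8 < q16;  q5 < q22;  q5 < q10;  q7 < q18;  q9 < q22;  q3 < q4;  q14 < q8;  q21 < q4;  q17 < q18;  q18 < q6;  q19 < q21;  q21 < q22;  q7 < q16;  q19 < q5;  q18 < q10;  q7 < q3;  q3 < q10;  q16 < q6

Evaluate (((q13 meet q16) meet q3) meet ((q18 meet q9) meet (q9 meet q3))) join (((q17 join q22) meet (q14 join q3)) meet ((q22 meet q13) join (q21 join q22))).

q19

q13 ∧ q16 = q16
q16 ∧ q3 = q7
q18 ∧ q9 = q17
q9 ∧ q3 = q14
q17 ∧ q14 = q14
q7 ∧ q14 = q14
q17 ∨ q22 = q22
q14 ∨ q3 = q3
q22 ∧ q3 = q19
q22 ∧ q13 = q22
q21 ∨ q22 = q22
q22 ∨ q22 = q22
q19 ∧ q22 = q19
q14 ∨ q19 = q19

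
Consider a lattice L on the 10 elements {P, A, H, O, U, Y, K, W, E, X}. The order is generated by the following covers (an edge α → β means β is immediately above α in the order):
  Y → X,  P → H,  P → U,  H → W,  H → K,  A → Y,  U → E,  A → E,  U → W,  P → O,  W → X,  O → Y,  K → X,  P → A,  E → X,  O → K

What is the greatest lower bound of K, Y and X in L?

O

Common lower bounds of {K, Y, X}: O, P.
The greatest among these is O.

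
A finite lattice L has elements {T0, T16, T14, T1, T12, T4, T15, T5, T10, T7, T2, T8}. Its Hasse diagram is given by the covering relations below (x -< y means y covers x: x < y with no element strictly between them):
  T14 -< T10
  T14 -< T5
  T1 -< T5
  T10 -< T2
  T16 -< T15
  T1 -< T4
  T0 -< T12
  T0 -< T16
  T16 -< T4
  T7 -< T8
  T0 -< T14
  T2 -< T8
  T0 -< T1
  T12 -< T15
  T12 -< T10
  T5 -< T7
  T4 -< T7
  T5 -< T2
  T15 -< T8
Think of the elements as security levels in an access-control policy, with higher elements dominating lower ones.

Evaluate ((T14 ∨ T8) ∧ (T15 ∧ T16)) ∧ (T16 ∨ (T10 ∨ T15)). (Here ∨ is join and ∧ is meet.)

T16

T14 ∨ T8 = T8
T15 ∧ T16 = T16
T8 ∧ T16 = T16
T10 ∨ T15 = T8
T16 ∨ T8 = T8
T16 ∧ T8 = T16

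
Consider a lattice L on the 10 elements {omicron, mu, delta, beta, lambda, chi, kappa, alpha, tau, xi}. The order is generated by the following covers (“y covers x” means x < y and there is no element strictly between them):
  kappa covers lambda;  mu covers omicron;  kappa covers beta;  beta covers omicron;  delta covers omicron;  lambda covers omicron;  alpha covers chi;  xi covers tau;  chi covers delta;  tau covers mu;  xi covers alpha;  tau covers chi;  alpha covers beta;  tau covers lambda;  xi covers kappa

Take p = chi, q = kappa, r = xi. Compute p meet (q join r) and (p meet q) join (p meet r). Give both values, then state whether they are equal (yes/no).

chi; chi; yes

q join r = xi, so p meet (q join r) = chi meet xi = chi.
p meet q = omicron and p meet r = chi, so (p meet q) join (p meet r) = omicron join chi = chi.
Equal: yes.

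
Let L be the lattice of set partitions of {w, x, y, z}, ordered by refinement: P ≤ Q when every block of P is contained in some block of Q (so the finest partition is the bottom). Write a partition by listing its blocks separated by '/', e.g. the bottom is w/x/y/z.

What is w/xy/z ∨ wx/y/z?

wxy/z

The join of w/xy/z and wx/y/z merges any blocks that overlap across the partitions, giving wxy/z.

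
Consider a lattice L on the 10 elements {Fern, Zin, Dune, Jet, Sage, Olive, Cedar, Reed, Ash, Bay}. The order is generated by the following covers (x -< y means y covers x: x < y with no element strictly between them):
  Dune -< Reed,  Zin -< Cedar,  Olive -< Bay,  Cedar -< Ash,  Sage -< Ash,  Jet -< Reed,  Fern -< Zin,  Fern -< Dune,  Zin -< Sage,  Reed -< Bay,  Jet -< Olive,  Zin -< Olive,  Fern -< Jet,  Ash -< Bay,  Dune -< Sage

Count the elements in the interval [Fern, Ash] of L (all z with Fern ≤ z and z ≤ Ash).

6

The interval [Fern, Ash] = {Ash, Cedar, Dune, Fern, Sage, Zin}, which has 6 elements.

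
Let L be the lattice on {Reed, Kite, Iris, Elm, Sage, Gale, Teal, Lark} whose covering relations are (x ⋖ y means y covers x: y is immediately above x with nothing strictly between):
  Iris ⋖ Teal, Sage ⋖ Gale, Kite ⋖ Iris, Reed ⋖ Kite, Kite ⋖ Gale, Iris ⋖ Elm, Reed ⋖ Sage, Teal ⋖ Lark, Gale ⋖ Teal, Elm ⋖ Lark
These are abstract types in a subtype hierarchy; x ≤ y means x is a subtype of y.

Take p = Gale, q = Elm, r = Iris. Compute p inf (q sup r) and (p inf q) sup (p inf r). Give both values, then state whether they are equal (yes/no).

Kite; Kite; yes

q sup r = Elm, so p inf (q sup r) = Gale inf Elm = Kite.
p inf q = Kite and p inf r = Kite, so (p inf q) sup (p inf r) = Kite sup Kite = Kite.
Equal: yes.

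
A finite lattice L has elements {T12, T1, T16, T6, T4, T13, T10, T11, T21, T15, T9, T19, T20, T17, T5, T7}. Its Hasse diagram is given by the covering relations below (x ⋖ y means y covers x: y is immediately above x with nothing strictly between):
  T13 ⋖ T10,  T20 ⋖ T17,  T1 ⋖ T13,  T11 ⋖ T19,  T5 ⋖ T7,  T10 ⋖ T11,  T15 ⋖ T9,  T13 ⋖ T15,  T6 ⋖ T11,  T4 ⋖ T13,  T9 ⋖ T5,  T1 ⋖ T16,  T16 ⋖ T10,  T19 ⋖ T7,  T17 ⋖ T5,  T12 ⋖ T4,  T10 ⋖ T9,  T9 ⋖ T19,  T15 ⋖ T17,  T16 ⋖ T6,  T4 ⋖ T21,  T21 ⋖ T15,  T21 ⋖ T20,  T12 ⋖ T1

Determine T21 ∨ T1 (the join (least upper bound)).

T15

Common upper bounds of {T21, T1}: T15, T17, T19, T5, T7, T9.
The least among these is T15.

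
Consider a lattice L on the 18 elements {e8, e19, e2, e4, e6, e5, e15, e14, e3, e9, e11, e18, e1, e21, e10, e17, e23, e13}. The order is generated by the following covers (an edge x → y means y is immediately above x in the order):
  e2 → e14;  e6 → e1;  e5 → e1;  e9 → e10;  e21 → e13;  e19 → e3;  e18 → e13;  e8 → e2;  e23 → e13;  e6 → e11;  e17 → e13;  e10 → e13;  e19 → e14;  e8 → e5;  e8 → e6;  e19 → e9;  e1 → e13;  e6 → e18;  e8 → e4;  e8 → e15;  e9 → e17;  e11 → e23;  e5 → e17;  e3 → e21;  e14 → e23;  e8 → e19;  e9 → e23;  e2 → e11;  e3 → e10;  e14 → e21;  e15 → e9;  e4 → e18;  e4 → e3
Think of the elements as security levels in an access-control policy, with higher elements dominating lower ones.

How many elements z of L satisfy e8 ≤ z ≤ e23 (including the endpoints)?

9

The interval [e8, e23] = {e11, e14, e15, e19, e2, e23, e6, e8, e9}, which has 9 elements.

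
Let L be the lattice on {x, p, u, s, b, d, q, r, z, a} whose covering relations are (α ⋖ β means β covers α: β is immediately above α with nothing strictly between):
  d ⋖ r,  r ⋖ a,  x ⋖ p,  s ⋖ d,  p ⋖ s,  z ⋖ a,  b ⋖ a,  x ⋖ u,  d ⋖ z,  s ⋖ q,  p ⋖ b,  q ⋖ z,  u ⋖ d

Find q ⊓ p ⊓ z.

p

Common lower bounds of {q, p, z}: p, x.
The greatest among these is p.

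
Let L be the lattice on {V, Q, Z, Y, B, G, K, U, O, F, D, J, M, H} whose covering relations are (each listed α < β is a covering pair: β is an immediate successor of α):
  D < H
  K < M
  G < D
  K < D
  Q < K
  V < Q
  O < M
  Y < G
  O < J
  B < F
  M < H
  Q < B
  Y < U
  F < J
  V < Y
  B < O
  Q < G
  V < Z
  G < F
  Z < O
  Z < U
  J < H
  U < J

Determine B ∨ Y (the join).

F

Common upper bounds of {B, Y}: F, H, J.
The least among these is F.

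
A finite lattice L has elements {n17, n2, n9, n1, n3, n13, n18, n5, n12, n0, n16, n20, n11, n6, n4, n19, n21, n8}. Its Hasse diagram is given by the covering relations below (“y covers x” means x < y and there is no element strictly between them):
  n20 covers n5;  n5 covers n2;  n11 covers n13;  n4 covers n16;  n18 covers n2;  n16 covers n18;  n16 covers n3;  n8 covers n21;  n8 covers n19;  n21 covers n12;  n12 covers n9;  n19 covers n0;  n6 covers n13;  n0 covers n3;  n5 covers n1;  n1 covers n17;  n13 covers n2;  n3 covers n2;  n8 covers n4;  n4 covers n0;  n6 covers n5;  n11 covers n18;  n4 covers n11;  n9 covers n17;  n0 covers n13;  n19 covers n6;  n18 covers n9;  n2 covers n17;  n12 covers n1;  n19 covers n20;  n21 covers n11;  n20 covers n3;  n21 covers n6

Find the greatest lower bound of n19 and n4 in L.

Common lower bounds of {n19, n4}: n0, n13, n17, n2, n3.
The greatest among these is n0.

n0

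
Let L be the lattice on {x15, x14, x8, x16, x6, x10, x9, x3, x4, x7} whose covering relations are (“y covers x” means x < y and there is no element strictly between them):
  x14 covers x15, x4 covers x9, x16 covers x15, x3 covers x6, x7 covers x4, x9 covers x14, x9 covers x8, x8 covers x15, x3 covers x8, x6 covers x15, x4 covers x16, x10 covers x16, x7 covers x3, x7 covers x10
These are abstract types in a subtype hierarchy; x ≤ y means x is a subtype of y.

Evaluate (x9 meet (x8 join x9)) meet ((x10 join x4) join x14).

x8 ∨ x9 = x9
x9 ∧ x9 = x9
x10 ∨ x4 = x7
x7 ∨ x14 = x7
x9 ∧ x7 = x9

x9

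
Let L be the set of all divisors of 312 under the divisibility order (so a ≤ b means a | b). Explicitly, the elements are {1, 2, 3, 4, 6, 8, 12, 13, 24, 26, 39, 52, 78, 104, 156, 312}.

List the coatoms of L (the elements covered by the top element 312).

The coatoms are exactly the elements covered by 312: 104, 156, 24.

104, 156, 24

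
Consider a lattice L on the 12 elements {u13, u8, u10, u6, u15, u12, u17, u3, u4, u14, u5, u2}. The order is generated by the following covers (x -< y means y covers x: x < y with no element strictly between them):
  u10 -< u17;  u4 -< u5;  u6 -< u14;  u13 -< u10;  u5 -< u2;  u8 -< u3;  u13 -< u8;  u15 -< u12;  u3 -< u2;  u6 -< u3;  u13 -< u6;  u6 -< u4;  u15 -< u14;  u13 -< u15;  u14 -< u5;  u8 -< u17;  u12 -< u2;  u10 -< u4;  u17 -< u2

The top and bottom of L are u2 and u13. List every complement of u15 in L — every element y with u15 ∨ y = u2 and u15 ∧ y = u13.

u17, u3, u8

Need y with u15 ∨ y = u2 and u15 ∧ y = u13.
Checking each element gives: u17, u3, u8.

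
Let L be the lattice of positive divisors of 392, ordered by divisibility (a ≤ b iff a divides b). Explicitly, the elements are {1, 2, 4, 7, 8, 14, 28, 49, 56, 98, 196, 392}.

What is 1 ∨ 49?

49

In the divisibility order, the join is the least common multiple: lcm(1, 49) = 49.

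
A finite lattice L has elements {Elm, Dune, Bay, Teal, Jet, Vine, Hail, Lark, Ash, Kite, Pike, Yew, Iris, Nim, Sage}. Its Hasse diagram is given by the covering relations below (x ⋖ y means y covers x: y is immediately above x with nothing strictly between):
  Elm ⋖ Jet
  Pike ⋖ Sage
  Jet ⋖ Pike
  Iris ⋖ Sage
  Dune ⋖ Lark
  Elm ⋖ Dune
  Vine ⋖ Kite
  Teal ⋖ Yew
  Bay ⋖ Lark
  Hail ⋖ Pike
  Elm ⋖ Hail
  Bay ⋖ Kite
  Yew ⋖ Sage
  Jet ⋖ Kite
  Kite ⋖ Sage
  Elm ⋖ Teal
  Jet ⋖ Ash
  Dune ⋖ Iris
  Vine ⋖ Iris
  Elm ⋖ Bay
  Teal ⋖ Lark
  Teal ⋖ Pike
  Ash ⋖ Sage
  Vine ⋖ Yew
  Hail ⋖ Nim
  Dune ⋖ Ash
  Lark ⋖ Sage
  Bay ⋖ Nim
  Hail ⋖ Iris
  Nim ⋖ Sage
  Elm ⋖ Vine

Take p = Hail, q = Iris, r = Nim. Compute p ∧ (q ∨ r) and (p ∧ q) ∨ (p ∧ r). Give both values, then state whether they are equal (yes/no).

Hail; Hail; yes

q ∨ r = Sage, so p ∧ (q ∨ r) = Hail ∧ Sage = Hail.
p ∧ q = Hail and p ∧ r = Hail, so (p ∧ q) ∨ (p ∧ r) = Hail ∨ Hail = Hail.
Equal: yes.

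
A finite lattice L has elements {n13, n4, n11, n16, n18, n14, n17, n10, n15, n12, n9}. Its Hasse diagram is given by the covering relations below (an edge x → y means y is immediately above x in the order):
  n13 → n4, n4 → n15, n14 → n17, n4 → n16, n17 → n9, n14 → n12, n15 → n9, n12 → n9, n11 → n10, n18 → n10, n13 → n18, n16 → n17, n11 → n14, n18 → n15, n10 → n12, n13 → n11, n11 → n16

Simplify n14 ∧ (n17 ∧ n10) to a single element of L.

n11

n17 ∧ n10 = n11
n14 ∧ n11 = n11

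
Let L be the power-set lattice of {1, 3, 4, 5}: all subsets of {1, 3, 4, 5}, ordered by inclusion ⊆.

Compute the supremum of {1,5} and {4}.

{1,4,5}

Under ⊆, join is union: {1,5} ∪ {4} = {1,4,5}.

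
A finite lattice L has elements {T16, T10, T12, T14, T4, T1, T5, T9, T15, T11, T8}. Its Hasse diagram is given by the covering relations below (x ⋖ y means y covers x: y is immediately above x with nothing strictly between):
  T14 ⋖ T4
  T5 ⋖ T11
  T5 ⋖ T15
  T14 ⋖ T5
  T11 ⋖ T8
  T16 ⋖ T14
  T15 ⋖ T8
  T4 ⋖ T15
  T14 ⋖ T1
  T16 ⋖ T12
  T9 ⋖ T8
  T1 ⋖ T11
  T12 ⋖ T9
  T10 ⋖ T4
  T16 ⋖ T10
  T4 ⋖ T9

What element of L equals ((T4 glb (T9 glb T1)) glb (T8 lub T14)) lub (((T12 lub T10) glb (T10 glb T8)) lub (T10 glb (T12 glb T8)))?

T9 ∧ T1 = T14
T4 ∧ T14 = T14
T8 ∨ T14 = T8
T14 ∧ T8 = T14
T12 ∨ T10 = T9
T10 ∧ T8 = T10
T9 ∧ T10 = T10
T12 ∧ T8 = T12
T10 ∧ T12 = T16
T10 ∨ T16 = T10
T14 ∨ T10 = T4

T4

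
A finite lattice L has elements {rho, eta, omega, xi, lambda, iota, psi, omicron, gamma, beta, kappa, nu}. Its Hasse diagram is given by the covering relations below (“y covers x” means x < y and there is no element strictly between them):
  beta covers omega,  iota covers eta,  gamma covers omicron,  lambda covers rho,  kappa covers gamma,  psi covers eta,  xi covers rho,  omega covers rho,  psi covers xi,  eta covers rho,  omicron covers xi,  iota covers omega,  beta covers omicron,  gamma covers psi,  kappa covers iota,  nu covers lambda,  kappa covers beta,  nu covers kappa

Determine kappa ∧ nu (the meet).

kappa

Common lower bounds of {kappa, nu}: beta, eta, gamma, iota, kappa, omega, omicron, psi, rho, xi.
The greatest among these is kappa.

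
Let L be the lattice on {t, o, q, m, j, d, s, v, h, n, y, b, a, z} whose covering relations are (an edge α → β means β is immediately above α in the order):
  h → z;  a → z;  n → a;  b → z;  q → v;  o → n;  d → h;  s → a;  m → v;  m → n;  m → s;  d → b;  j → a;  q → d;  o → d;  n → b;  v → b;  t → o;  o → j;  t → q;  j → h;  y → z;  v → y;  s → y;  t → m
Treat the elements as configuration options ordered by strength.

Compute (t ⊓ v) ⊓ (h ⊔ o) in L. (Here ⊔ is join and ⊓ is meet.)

t ∧ v = t
h ∨ o = h
t ∧ h = t

t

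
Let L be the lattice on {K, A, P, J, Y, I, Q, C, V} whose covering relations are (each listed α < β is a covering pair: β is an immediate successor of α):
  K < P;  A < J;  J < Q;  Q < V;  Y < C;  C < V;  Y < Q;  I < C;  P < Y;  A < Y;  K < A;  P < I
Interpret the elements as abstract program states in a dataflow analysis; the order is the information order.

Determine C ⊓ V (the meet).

Common lower bounds of {C, V}: A, C, I, K, P, Y.
The greatest among these is C.

C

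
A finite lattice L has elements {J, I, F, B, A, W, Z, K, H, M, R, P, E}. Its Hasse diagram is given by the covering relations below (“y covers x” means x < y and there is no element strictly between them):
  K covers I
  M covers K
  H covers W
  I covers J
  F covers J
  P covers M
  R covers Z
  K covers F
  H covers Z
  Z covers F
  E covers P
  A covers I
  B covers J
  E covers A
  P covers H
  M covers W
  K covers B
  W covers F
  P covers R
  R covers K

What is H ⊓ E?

Common lower bounds of {H, E}: F, H, J, W, Z.
The greatest among these is H.

H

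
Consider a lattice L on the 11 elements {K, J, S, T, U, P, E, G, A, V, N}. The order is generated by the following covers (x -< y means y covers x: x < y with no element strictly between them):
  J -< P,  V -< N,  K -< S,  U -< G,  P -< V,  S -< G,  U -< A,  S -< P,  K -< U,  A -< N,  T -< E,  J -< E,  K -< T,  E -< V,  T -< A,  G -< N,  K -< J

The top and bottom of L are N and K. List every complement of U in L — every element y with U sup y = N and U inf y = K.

Need y with U ∨ y = N and U ∧ y = K.
Checking each element gives: E, J, P, V.

E, J, P, V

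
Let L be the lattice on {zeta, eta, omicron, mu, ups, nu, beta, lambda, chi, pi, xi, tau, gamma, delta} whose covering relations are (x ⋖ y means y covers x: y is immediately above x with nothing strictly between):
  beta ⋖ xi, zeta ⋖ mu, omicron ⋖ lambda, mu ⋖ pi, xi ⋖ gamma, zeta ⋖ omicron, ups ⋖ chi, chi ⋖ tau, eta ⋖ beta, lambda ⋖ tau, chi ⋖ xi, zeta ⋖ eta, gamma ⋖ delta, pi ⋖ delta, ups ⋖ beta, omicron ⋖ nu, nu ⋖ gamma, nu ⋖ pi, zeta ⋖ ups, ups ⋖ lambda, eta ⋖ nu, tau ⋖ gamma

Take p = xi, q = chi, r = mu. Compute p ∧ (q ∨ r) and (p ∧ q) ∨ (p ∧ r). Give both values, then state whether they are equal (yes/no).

xi; chi; no

q ∨ r = delta, so p ∧ (q ∨ r) = xi ∧ delta = xi.
p ∧ q = chi and p ∧ r = zeta, so (p ∧ q) ∨ (p ∧ r) = chi ∨ zeta = chi.
Equal: no.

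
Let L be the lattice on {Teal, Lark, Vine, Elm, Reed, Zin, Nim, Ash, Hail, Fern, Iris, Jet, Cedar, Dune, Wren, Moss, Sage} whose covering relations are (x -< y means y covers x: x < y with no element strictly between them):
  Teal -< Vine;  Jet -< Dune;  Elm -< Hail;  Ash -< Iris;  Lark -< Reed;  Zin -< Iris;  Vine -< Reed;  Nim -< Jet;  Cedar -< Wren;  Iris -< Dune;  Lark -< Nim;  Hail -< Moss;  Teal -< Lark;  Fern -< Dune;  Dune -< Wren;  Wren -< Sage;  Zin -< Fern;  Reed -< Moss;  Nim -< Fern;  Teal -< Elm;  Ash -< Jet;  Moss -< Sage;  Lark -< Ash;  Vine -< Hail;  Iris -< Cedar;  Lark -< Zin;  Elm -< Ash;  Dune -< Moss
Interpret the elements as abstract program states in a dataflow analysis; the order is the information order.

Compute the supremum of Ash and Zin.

Common upper bounds of {Ash, Zin}: Cedar, Dune, Iris, Moss, Sage, Wren.
The least among these is Iris.

Iris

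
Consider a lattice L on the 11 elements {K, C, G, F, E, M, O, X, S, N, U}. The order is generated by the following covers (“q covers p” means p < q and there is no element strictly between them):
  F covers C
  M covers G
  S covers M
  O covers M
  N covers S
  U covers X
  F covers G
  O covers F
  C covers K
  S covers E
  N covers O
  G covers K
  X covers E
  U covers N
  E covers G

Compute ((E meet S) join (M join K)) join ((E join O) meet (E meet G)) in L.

E ∧ S = E
M ∨ K = M
E ∨ M = S
E ∨ O = N
E ∧ G = G
N ∧ G = G
S ∨ G = S

S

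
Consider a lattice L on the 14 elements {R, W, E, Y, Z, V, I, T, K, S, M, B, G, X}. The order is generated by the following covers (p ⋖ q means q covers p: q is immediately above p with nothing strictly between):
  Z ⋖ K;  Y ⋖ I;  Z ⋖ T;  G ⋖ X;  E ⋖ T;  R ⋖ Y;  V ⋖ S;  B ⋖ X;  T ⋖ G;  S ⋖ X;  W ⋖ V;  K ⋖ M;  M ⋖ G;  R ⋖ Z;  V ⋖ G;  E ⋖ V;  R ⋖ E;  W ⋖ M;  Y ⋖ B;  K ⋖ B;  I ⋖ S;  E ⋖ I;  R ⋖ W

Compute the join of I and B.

Common upper bounds of {I, B}: X.
The least among these is X.

X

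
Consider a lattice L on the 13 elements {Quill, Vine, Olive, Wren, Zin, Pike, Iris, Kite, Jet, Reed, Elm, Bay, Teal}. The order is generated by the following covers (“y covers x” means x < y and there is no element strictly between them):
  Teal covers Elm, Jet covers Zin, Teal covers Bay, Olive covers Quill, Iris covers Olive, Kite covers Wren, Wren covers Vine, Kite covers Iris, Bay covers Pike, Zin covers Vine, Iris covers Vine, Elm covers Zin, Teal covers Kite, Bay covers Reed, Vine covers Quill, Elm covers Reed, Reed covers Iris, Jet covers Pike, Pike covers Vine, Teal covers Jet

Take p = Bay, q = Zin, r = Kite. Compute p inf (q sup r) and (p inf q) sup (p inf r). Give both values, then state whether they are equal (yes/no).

Bay; Iris; no

q sup r = Teal, so p inf (q sup r) = Bay inf Teal = Bay.
p inf q = Vine and p inf r = Iris, so (p inf q) sup (p inf r) = Vine sup Iris = Iris.
Equal: no.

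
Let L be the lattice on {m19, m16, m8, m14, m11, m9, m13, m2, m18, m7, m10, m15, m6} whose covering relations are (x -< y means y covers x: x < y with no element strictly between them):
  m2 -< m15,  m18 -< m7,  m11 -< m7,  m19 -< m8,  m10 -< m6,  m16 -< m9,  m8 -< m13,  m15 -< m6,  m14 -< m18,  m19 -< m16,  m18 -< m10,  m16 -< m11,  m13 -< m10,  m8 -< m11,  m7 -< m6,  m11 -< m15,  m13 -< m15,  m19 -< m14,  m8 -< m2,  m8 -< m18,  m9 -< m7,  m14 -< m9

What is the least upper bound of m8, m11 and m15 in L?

Common upper bounds of {m8, m11, m15}: m15, m6.
The least among these is m15.

m15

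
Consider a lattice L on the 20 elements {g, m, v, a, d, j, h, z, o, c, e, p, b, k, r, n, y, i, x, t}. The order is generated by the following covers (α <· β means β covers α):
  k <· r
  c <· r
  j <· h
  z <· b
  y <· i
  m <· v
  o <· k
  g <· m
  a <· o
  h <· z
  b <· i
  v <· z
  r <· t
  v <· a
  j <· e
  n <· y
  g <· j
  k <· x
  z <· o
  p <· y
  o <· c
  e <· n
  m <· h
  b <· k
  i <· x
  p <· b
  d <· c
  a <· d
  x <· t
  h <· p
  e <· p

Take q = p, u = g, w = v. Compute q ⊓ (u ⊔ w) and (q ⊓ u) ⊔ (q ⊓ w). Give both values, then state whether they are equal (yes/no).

m; m; yes

u ⊔ w = v, so q ⊓ (u ⊔ w) = p ⊓ v = m.
q ⊓ u = g and q ⊓ w = m, so (q ⊓ u) ⊔ (q ⊓ w) = g ⊔ m = m.
Equal: yes.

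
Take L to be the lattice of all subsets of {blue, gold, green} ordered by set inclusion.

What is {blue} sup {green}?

Common upper bounds of {{blue}, {green}}: {blue,gold,green}, {blue,green}.
The least among these is {blue,green}.

{blue,green}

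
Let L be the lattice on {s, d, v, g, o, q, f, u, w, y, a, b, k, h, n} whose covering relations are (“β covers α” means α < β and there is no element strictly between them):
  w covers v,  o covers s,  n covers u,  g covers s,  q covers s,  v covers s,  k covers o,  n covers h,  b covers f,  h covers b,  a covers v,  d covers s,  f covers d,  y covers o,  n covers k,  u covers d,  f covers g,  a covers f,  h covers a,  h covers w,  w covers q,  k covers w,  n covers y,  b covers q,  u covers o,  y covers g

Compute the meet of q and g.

Common lower bounds of {q, g}: s.
The greatest among these is s.

s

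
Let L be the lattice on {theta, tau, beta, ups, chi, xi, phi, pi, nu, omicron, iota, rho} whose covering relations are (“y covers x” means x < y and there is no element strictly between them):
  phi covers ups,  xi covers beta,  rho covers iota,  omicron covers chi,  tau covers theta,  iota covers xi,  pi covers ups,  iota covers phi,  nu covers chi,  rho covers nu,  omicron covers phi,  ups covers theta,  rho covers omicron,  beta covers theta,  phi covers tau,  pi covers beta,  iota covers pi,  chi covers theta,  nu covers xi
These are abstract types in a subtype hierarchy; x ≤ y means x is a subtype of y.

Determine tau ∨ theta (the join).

tau

Common upper bounds of {tau, theta}: iota, omicron, phi, rho, tau.
The least among these is tau.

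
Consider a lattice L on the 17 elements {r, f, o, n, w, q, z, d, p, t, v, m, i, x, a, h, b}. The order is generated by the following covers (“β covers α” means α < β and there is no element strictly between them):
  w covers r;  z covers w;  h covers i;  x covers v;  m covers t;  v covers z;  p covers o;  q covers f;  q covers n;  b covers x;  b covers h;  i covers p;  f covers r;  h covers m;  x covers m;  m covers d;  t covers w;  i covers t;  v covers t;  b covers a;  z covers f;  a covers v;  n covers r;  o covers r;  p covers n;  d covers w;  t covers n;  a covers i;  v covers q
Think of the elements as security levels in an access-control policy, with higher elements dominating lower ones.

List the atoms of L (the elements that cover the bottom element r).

The atoms are exactly the elements that cover r: f, n, o, w.

f, n, o, w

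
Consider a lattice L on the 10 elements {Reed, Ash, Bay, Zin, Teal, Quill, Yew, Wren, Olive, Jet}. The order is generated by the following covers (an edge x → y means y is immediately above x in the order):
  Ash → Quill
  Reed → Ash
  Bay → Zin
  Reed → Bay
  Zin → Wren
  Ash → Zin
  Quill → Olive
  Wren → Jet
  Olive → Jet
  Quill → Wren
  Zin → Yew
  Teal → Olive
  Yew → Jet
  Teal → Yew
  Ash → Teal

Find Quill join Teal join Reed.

Olive

Common upper bounds of {Quill, Teal, Reed}: Jet, Olive.
The least among these is Olive.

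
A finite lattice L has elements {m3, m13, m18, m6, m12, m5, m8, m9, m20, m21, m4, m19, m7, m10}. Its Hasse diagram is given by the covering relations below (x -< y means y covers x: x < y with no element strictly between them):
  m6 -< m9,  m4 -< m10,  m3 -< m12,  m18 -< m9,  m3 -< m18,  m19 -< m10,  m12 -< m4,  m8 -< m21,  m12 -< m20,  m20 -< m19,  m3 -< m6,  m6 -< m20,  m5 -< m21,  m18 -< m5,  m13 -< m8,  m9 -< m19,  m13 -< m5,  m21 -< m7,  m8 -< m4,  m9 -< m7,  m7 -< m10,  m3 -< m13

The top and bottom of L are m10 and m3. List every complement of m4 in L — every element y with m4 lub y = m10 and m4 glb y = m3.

Need y with m4 ∨ y = m10 and m4 ∧ y = m3.
Checking each element gives: m18, m6, m9.

m18, m6, m9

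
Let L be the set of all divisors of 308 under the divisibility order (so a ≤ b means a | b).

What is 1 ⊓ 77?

1

Common lower bounds of {1, 77}: 1.
The greatest among these is 1.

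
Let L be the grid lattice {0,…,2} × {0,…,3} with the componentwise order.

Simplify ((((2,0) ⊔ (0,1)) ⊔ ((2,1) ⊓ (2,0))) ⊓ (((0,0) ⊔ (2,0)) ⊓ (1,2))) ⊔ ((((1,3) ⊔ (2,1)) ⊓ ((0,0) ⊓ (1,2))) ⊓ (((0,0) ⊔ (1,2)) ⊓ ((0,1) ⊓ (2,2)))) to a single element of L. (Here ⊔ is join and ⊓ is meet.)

(1,0)

(2,0) ∨ (0,1) = (2,1)
(2,1) ∧ (2,0) = (2,0)
(2,1) ∨ (2,0) = (2,1)
(0,0) ∨ (2,0) = (2,0)
(2,0) ∧ (1,2) = (1,0)
(2,1) ∧ (1,0) = (1,0)
(1,3) ∨ (2,1) = (2,3)
(0,0) ∧ (1,2) = (0,0)
(2,3) ∧ (0,0) = (0,0)
(0,0) ∨ (1,2) = (1,2)
(0,1) ∧ (2,2) = (0,1)
(1,2) ∧ (0,1) = (0,1)
(0,0) ∧ (0,1) = (0,0)
(1,0) ∨ (0,0) = (1,0)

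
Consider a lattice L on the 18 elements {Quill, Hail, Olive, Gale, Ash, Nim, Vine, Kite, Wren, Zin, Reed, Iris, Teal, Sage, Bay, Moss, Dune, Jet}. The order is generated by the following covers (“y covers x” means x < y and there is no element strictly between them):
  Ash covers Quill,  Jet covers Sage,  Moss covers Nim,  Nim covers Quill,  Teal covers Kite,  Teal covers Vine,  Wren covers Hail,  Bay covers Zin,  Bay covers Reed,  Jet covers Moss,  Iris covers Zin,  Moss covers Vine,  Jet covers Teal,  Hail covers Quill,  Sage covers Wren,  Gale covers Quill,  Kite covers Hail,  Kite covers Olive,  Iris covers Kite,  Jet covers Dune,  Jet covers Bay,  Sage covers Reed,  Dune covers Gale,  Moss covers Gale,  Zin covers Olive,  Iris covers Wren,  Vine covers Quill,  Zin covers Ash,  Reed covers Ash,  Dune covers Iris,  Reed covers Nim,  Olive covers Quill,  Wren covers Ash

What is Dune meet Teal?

Kite

Common lower bounds of {Dune, Teal}: Hail, Kite, Olive, Quill.
The greatest among these is Kite.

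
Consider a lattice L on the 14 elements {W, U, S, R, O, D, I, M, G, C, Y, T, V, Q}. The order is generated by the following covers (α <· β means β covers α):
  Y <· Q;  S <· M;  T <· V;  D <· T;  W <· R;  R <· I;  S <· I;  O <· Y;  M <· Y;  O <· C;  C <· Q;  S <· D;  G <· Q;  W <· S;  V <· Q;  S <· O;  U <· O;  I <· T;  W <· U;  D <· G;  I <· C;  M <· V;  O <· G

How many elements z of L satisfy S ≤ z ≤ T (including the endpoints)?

The interval [S, T] = {D, I, S, T}, which has 4 elements.

4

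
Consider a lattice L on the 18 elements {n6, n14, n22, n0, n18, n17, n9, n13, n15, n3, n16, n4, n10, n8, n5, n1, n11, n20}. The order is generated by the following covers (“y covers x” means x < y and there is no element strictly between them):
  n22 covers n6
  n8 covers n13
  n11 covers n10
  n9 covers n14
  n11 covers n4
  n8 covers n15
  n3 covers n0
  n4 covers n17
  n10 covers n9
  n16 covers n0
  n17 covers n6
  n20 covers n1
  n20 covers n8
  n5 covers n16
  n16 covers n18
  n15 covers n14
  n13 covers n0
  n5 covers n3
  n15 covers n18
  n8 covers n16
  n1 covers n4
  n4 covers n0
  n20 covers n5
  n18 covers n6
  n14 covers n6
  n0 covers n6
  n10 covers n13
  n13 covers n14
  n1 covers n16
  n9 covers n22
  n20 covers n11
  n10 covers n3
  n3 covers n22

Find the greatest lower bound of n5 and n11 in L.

n3

Common lower bounds of {n5, n11}: n0, n22, n3, n6.
The greatest among these is n3.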